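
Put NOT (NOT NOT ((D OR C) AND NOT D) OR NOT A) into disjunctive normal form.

NOT (NOT NOT ((D OR C) AND NOT D) OR NOT A)
≡ NOT NOT NOT ((D OR C) AND NOT D) AND NOT NOT A   (De Morgan)
≡ NOT ((D OR C) AND NOT D) AND NOT NOT A   (double negation)
≡ (NOT (D OR C) OR NOT NOT D) AND NOT NOT A   (De Morgan)
≡ ((NOT D AND NOT C) OR NOT NOT D) AND NOT NOT A   (De Morgan)
≡ ((NOT D AND NOT C) OR D) AND NOT NOT A   (double negation)
≡ ((NOT D AND NOT C) OR D) AND A   (double negation)
≡ (NOT D AND NOT C AND A) OR (D AND A)   (distribute AND over OR)

(NOT D AND NOT C AND A) OR (D AND A)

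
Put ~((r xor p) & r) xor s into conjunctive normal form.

(~r | p | s) & (~r | ~p | ~s) & (r | ~s)

~((r xor p) & r) xor s
⇔ (~((r xor p) & r) | s) & ~(~((r xor p) & r) & s)   [expand xor]
⇔ (~((r | p) & ~(r & p) & r) | s) & ~(~((r xor p) & r) & s)   [expand xor]
⇔ (~((r | p) & ~(r & p) & r) | s) & ~(~((r | p) & ~(r & p) & r) & s)   [expand xor]
⇔ (~(r | p) | ~~(r & p) | ~r | s) & ~(~((r | p) & ~(r & p) & r) & s)   [De Morgan]
⇔ ((~r & ~p) | ~~(r & p) | ~r | s) & ~(~((r | p) & ~(r & p) & r) & s)   [De Morgan]
⇔ ((~r & ~p) | (r & p) | ~r | s) & ~(~((r | p) & ~(r & p) & r) & s)   [double negation]
⇔ ((~r & ~p) | (r & p) | ~r | s) & (~~((r | p) & ~(r & p) & r) | ~s)   [De Morgan]
⇔ ((~r & ~p) | (r & p) | ~r | s) & (((r | p) & ~(r & p) & r) | ~s)   [double negation]
⇔ ((~r & ~p) | (r & p) | ~r | s) & (((r | p) & (~r | ~p) & r) | ~s)   [De Morgan]
⇔ (~r | r | ~r | s) & (~r | p | ~r | s) & (~p | r | ~r | s) & (~p | p | ~r | s) & (r | p | ~s) & (~r | ~p | ~s) & (r | ~s)   [distribute | over &]
⇔ (~r | p | s) & (~r | ~p | ~s) & (r | ~s)   [simplify]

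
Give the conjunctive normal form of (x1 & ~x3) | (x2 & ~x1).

(x1 & ~x3) | (x2 & ~x1)
= (x1 | x2) & (x1 | ~x1) & (~x3 | x2) & (~x3 | ~x1)   (distribute | over &)
= (x1 | x2) & (~x3 | x2) & (~x3 | ~x1)   (simplify)

(x1 | x2) & (~x3 | x2) & (~x3 | ~x1)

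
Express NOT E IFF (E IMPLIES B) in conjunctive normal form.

NOT B OR NOT E

NOT E IFF (E IMPLIES B)
= (NOT E IMPLIES (E IMPLIES B)) AND ((E IMPLIES B) IMPLIES NOT E)   [eliminate IFF]
= (NOT NOT E OR (E IMPLIES B)) AND ((E IMPLIES B) IMPLIES NOT E)   [eliminate IMPLIES]
= (NOT NOT E OR NOT E OR B) AND ((E IMPLIES B) IMPLIES NOT E)   [eliminate IMPLIES]
= (NOT NOT E OR NOT E OR B) AND (NOT (E IMPLIES B) OR NOT E)   [eliminate IMPLIES]
= (NOT NOT E OR NOT E OR B) AND (NOT (NOT E OR B) OR NOT E)   [eliminate IMPLIES]
= (E OR NOT E OR B) AND (NOT (NOT E OR B) OR NOT E)   [double negation]
= (E OR NOT E OR B) AND ((NOT NOT E AND NOT B) OR NOT E)   [De Morgan]
= (E OR NOT E OR B) AND ((E AND NOT B) OR NOT E)   [double negation]
= (E OR NOT E OR B) AND (E OR NOT E) AND (NOT B OR NOT E)   [distribute OR over AND]
= NOT B OR NOT E   [simplify]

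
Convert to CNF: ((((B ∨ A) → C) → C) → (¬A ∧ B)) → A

((((B ∨ A) → C) → C) → (¬A ∧ B)) → A
≡ ¬((((B ∨ A) → C) → C) → (¬A ∧ B)) ∨ A   [eliminate →]
≡ ¬(¬(((B ∨ A) → C) → C) ∨ (¬A ∧ B)) ∨ A   [eliminate →]
≡ ¬(¬(¬((B ∨ A) → C) ∨ C) ∨ (¬A ∧ B)) ∨ A   [eliminate →]
≡ ¬(¬(¬(¬(B ∨ A) ∨ C) ∨ C) ∨ (¬A ∧ B)) ∨ A   [eliminate →]
≡ (¬¬(¬(¬(B ∨ A) ∨ C) ∨ C) ∧ ¬(¬A ∧ B)) ∨ A   [De Morgan]
≡ ((¬(¬(B ∨ A) ∨ C) ∨ C) ∧ ¬(¬A ∧ B)) ∨ A   [double negation]
≡ (((¬¬(B ∨ A) ∧ ¬C) ∨ C) ∧ ¬(¬A ∧ B)) ∨ A   [De Morgan]
≡ ((((B ∨ A) ∧ ¬C) ∨ C) ∧ ¬(¬A ∧ B)) ∨ A   [double negation]
≡ ((((B ∨ A) ∧ ¬C) ∨ C) ∧ (¬¬A ∨ ¬B)) ∨ A   [De Morgan]
≡ ((((B ∨ A) ∧ ¬C) ∨ C) ∧ (A ∨ ¬B)) ∨ A   [double negation]
≡ (B ∨ A ∨ C ∨ A) ∧ (¬C ∨ C ∨ A) ∧ (A ∨ ¬B ∨ A)   [distribute ∨ over ∧]
≡ (B ∨ A ∨ C) ∧ (A ∨ ¬B)   [simplify]

(B ∨ A ∨ C) ∧ (A ∨ ¬B)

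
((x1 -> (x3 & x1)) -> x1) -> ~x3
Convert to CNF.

((x1 -> (x3 & x1)) -> x1) -> ~x3
⇔ ~((x1 -> (x3 & x1)) -> x1) | ~x3
⇔ ~(~(x1 -> (x3 & x1)) | x1) | ~x3
⇔ ~(~(~x1 | (x3 & x1)) | x1) | ~x3
⇔ (~~(~x1 | (x3 & x1)) & ~x1) | ~x3
⇔ ((~x1 | (x3 & x1)) & ~x1) | ~x3
⇔ (~x1 | x3 | ~x3) & (~x1 | x1 | ~x3) & (~x1 | ~x3)
⇔ ~x1 | ~x3

~x1 | ~x3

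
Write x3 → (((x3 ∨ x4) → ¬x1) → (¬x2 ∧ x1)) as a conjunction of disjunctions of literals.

x3 → (((x3 ∨ x4) → ¬x1) → (¬x2 ∧ x1))
⇔ ¬x3 ∨ (((x3 ∨ x4) → ¬x1) → (¬x2 ∧ x1))
⇔ ¬x3 ∨ ¬((x3 ∨ x4) → ¬x1) ∨ (¬x2 ∧ x1)
⇔ ¬x3 ∨ ¬(¬(x3 ∨ x4) ∨ ¬x1) ∨ (¬x2 ∧ x1)
⇔ ¬x3 ∨ (¬¬(x3 ∨ x4) ∧ ¬¬x1) ∨ (¬x2 ∧ x1)
⇔ ¬x3 ∨ ((x3 ∨ x4) ∧ ¬¬x1) ∨ (¬x2 ∧ x1)
⇔ ¬x3 ∨ ((x3 ∨ x4) ∧ x1) ∨ (¬x2 ∧ x1)
⇔ (¬x3 ∨ x3 ∨ x4 ∨ ¬x2) ∧ (¬x3 ∨ x3 ∨ x4 ∨ x1) ∧ (¬x3 ∨ x1 ∨ ¬x2) ∧ (¬x3 ∨ x1 ∨ x1)
⇔ ¬x3 ∨ x1

¬x3 ∨ x1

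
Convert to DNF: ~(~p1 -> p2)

~p1 & ~p2

~(~p1 -> p2)
≡ ~(~~p1 | p2)   — eliminate ->
≡ ~~~p1 & ~p2   — De Morgan
≡ ~p1 & ~p2   — double negation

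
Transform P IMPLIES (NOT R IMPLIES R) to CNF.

NOT P OR R

P IMPLIES (NOT R IMPLIES R)
= NOT P OR (NOT R IMPLIES R)   [eliminate IMPLIES]
= NOT P OR NOT NOT R OR R   [eliminate IMPLIES]
= NOT P OR R OR R   [double negation]
= NOT P OR R   [simplify]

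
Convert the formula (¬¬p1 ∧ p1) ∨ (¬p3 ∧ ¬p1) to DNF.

(¬¬p1 ∧ p1) ∨ (¬p3 ∧ ¬p1)
⇔ (p1 ∧ p1) ∨ (¬p3 ∧ ¬p1)   (double negation)
⇔ p1 ∨ (¬p3 ∧ ¬p1)   (simplify)

p1 ∨ (¬p3 ∧ ¬p1)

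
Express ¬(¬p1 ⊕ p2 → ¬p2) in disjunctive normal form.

¬(¬p1 ⊕ p2 → ¬p2)
≡ ¬(¬(¬p1 ⊕ p2) ∨ ¬p2)   (eliminate →)
≡ ¬(¬(¬p1 ∧ ¬p2 ∨ ¬¬p1 ∧ p2) ∨ ¬p2)   (expand ⊕)
≡ ¬¬(¬p1 ∧ ¬p2 ∨ ¬¬p1 ∧ p2) ∧ ¬¬p2   (De Morgan)
≡ (¬p1 ∧ ¬p2 ∨ ¬¬p1 ∧ p2) ∧ ¬¬p2   (double negation)
≡ (¬p1 ∧ ¬p2 ∨ p1 ∧ p2) ∧ ¬¬p2   (double negation)
≡ (¬p1 ∧ ¬p2 ∨ p1 ∧ p2) ∧ p2   (double negation)
≡ ¬p1 ∧ ¬p2 ∧ p2 ∨ p1 ∧ p2 ∧ p2   (distribute ∧ over ∨)
≡ p1 ∧ p2   (simplify)

p1 ∧ p2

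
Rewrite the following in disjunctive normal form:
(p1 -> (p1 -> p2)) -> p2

(p1 -> (p1 -> p2)) -> p2
≡ ~(p1 -> (p1 -> p2)) | p2   [eliminate ->]
≡ ~(~p1 | (p1 -> p2)) | p2   [eliminate ->]
≡ ~(~p1 | ~p1 | p2) | p2   [eliminate ->]
≡ (~~p1 & ~~p1 & ~p2) | p2   [De Morgan]
≡ (p1 & ~~p1 & ~p2) | p2   [double negation]
≡ (p1 & p1 & ~p2) | p2   [double negation]
≡ (p1 & ~p2) | p2   [simplify]

(p1 & ~p2) | p2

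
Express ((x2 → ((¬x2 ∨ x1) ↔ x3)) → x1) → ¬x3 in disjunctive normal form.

(¬x2 ∧ ¬x1) ∨ ¬x3

((x2 → ((¬x2 ∨ x1) ↔ x3)) → x1) → ¬x3
≡ ¬((x2 → ((¬x2 ∨ x1) ↔ x3)) → x1) ∨ ¬x3   [eliminate →]
≡ ¬(¬(x2 → ((¬x2 ∨ x1) ↔ x3)) ∨ x1) ∨ ¬x3   [eliminate →]
≡ ¬(¬(¬x2 ∨ ((¬x2 ∨ x1) ↔ x3)) ∨ x1) ∨ ¬x3   [eliminate →]
≡ ¬(¬(¬x2 ∨ (((¬x2 ∨ x1) → x3) ∧ (x3 → (¬x2 ∨ x1)))) ∨ x1) ∨ ¬x3   [eliminate ↔]
≡ ¬(¬(¬x2 ∨ ((¬(¬x2 ∨ x1) ∨ x3) ∧ (x3 → (¬x2 ∨ x1)))) ∨ x1) ∨ ¬x3   [eliminate →]
≡ ¬(¬(¬x2 ∨ ((¬(¬x2 ∨ x1) ∨ x3) ∧ (¬x3 ∨ ¬x2 ∨ x1))) ∨ x1) ∨ ¬x3   [eliminate →]
≡ (¬¬(¬x2 ∨ ((¬(¬x2 ∨ x1) ∨ x3) ∧ (¬x3 ∨ ¬x2 ∨ x1))) ∧ ¬x1) ∨ ¬x3   [De Morgan]
≡ ((¬x2 ∨ ((¬(¬x2 ∨ x1) ∨ x3) ∧ (¬x3 ∨ ¬x2 ∨ x1))) ∧ ¬x1) ∨ ¬x3   [double negation]
≡ ((¬x2 ∨ (((¬¬x2 ∧ ¬x1) ∨ x3) ∧ (¬x3 ∨ ¬x2 ∨ x1))) ∧ ¬x1) ∨ ¬x3   [De Morgan]
≡ ((¬x2 ∨ (((x2 ∧ ¬x1) ∨ x3) ∧ (¬x3 ∨ ¬x2 ∨ x1))) ∧ ¬x1) ∨ ¬x3   [double negation]
≡ (¬x2 ∧ ¬x1) ∨ (x2 ∧ ¬x1 ∧ ¬x3 ∧ ¬x1) ∨ (x2 ∧ ¬x1 ∧ ¬x2 ∧ ¬x1) ∨ (x2 ∧ ¬x1 ∧ x1 ∧ ¬x1) ∨ (x3 ∧ ¬x3 ∧ ¬x1) ∨ (x3 ∧ ¬x2 ∧ ¬x1) ∨ (x3 ∧ x1 ∧ ¬x1) ∨ ¬x3   [distribute ∧ over ∨]
≡ (¬x2 ∧ ¬x1) ∨ ¬x3   [simplify]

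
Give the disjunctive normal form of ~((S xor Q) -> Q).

~((S xor Q) -> Q)
≡ ~(~(S xor Q) | Q)   — eliminate ->
≡ ~(~((S & ~Q) | (~S & Q)) | Q)   — expand xor
≡ ~~((S & ~Q) | (~S & Q)) & ~Q   — De Morgan
≡ ((S & ~Q) | (~S & Q)) & ~Q   — double negation
≡ (S & ~Q & ~Q) | (~S & Q & ~Q)   — distribute & over |
≡ S & ~Q   — simplify

S & ~Q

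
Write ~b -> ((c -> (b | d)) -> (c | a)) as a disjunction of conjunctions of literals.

~b -> ((c -> (b | d)) -> (c | a))
⇔ ~~b | ((c -> (b | d)) -> (c | a))   (eliminate ->)
⇔ ~~b | ~(c -> (b | d)) | c | a   (eliminate ->)
⇔ ~~b | ~(~c | b | d) | c | a   (eliminate ->)
⇔ b | ~(~c | b | d) | c | a   (double negation)
⇔ b | (~~c & ~b & ~d) | c | a   (De Morgan)
⇔ b | (c & ~b & ~d) | c | a   (double negation)
⇔ b | c | a   (simplify)

b | c | a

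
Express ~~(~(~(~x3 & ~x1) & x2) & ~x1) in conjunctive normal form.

~~(~(~(~x3 & ~x1) & x2) & ~x1)
= ~(~(~x3 & ~x1) & x2) & ~x1   [double negation]
= (~~(~x3 & ~x1) | ~x2) & ~x1   [De Morgan]
= ((~x3 & ~x1) | ~x2) & ~x1   [double negation]
= (~x3 | ~x2) & (~x1 | ~x2) & ~x1   [distribute | over &]
= (~x3 | ~x2) & ~x1   [simplify]

(~x3 | ~x2) & ~x1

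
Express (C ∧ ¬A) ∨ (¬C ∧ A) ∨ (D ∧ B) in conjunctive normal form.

(C ∧ ¬A) ∨ (¬C ∧ A) ∨ (D ∧ B)
= (C ∨ ¬C ∨ D) ∧ (C ∨ ¬C ∨ B) ∧ (C ∨ A ∨ D) ∧ (C ∨ A ∨ B) ∧ (¬A ∨ ¬C ∨ D) ∧ (¬A ∨ ¬C ∨ B) ∧ (¬A ∨ A ∨ D) ∧ (¬A ∨ A ∨ B)   [distribute ∨ over ∧]
= (C ∨ A ∨ D) ∧ (C ∨ A ∨ B) ∧ (¬A ∨ ¬C ∨ D) ∧ (¬A ∨ ¬C ∨ B)   [simplify]

(C ∨ A ∨ D) ∧ (C ∨ A ∨ B) ∧ (¬A ∨ ¬C ∨ D) ∧ (¬A ∨ ¬C ∨ B)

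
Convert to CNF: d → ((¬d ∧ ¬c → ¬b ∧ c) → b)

¬d ∨ b

d → ((¬d ∧ ¬c → ¬b ∧ c) → b)
≡ ¬d ∨ ((¬d ∧ ¬c → ¬b ∧ c) → b)   (eliminate →)
≡ ¬d ∨ ¬(¬d ∧ ¬c → ¬b ∧ c) ∨ b   (eliminate →)
≡ ¬d ∨ ¬(¬(¬d ∧ ¬c) ∨ ¬b ∧ c) ∨ b   (eliminate →)
≡ ¬d ∨ ¬¬(¬d ∧ ¬c) ∧ ¬(¬b ∧ c) ∨ b   (De Morgan)
≡ ¬d ∨ ¬d ∧ ¬c ∧ ¬(¬b ∧ c) ∨ b   (double negation)
≡ ¬d ∨ ¬d ∧ ¬c ∧ (¬¬b ∨ ¬c) ∨ b   (De Morgan)
≡ ¬d ∨ ¬d ∧ ¬c ∧ (b ∨ ¬c) ∨ b   (double negation)
≡ (¬d ∨ ¬d ∨ b) ∧ (¬d ∨ ¬c ∨ b) ∧ (¬d ∨ b ∨ ¬c ∨ b)   (distribute ∨ over ∧)
≡ ¬d ∨ b   (simplify)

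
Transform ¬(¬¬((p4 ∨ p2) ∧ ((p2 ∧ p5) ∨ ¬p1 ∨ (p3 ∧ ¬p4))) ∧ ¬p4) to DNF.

¬(¬¬((p4 ∨ p2) ∧ ((p2 ∧ p5) ∨ ¬p1 ∨ (p3 ∧ ¬p4))) ∧ ¬p4)
≡ ¬¬¬((p4 ∨ p2) ∧ ((p2 ∧ p5) ∨ ¬p1 ∨ (p3 ∧ ¬p4))) ∨ ¬¬p4   — De Morgan
≡ ¬((p4 ∨ p2) ∧ ((p2 ∧ p5) ∨ ¬p1 ∨ (p3 ∧ ¬p4))) ∨ ¬¬p4   — double negation
≡ ¬(p4 ∨ p2) ∨ ¬((p2 ∧ p5) ∨ ¬p1 ∨ (p3 ∧ ¬p4)) ∨ ¬¬p4   — De Morgan
≡ (¬p4 ∧ ¬p2) ∨ ¬((p2 ∧ p5) ∨ ¬p1 ∨ (p3 ∧ ¬p4)) ∨ ¬¬p4   — De Morgan
≡ (¬p4 ∧ ¬p2) ∨ (¬(p2 ∧ p5) ∧ ¬¬p1 ∧ ¬(p3 ∧ ¬p4)) ∨ ¬¬p4   — De Morgan
≡ (¬p4 ∧ ¬p2) ∨ ((¬p2 ∨ ¬p5) ∧ ¬¬p1 ∧ ¬(p3 ∧ ¬p4)) ∨ ¬¬p4   — De Morgan
≡ (¬p4 ∧ ¬p2) ∨ ((¬p2 ∨ ¬p5) ∧ p1 ∧ ¬(p3 ∧ ¬p4)) ∨ ¬¬p4   — double negation
≡ (¬p4 ∧ ¬p2) ∨ ((¬p2 ∨ ¬p5) ∧ p1 ∧ (¬p3 ∨ ¬¬p4)) ∨ ¬¬p4   — De Morgan
≡ (¬p4 ∧ ¬p2) ∨ ((¬p2 ∨ ¬p5) ∧ p1 ∧ (¬p3 ∨ p4)) ∨ ¬¬p4   — double negation
≡ (¬p4 ∧ ¬p2) ∨ ((¬p2 ∨ ¬p5) ∧ p1 ∧ (¬p3 ∨ p4)) ∨ p4   — double negation
≡ (¬p4 ∧ ¬p2) ∨ (¬p2 ∧ p1 ∧ ¬p3) ∨ (¬p2 ∧ p1 ∧ p4) ∨ (¬p5 ∧ p1 ∧ ¬p3) ∨ (¬p5 ∧ p1 ∧ p4) ∨ p4   — distribute ∧ over ∨
≡ (¬p4 ∧ ¬p2) ∨ (¬p2 ∧ p1 ∧ ¬p3) ∨ (¬p5 ∧ p1 ∧ ¬p3) ∨ p4   — simplify

(¬p4 ∧ ¬p2) ∨ (¬p2 ∧ p1 ∧ ¬p3) ∨ (¬p5 ∧ p1 ∧ ¬p3) ∨ p4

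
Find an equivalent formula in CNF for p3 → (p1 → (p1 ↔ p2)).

p3 → (p1 → (p1 ↔ p2))
≡ ¬p3 ∨ (p1 → (p1 ↔ p2))   [eliminate →]
≡ ¬p3 ∨ ¬p1 ∨ (p1 ↔ p2)   [eliminate →]
≡ ¬p3 ∨ ¬p1 ∨ ((p1 → p2) ∧ (p2 → p1))   [eliminate ↔]
≡ ¬p3 ∨ ¬p1 ∨ ((¬p1 ∨ p2) ∧ (p2 → p1))   [eliminate →]
≡ ¬p3 ∨ ¬p1 ∨ ((¬p1 ∨ p2) ∧ (¬p2 ∨ p1))   [eliminate →]
≡ (¬p3 ∨ ¬p1 ∨ ¬p1 ∨ p2) ∧ (¬p3 ∨ ¬p1 ∨ ¬p2 ∨ p1)   [distribute ∨ over ∧]
≡ ¬p3 ∨ ¬p1 ∨ p2   [simplify]

¬p3 ∨ ¬p1 ∨ p2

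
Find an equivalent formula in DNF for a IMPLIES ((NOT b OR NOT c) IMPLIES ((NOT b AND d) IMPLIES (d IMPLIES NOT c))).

NOT a OR b OR NOT d OR NOT c

a IMPLIES ((NOT b OR NOT c) IMPLIES ((NOT b AND d) IMPLIES (d IMPLIES NOT c)))
≡ NOT a OR ((NOT b OR NOT c) IMPLIES ((NOT b AND d) IMPLIES (d IMPLIES NOT c)))   [eliminate IMPLIES]
≡ NOT a OR NOT (NOT b OR NOT c) OR ((NOT b AND d) IMPLIES (d IMPLIES NOT c))   [eliminate IMPLIES]
≡ NOT a OR NOT (NOT b OR NOT c) OR NOT (NOT b AND d) OR (d IMPLIES NOT c)   [eliminate IMPLIES]
≡ NOT a OR NOT (NOT b OR NOT c) OR NOT (NOT b AND d) OR NOT d OR NOT c   [eliminate IMPLIES]
≡ NOT a OR (NOT NOT b AND NOT NOT c) OR NOT (NOT b AND d) OR NOT d OR NOT c   [De Morgan]
≡ NOT a OR (b AND NOT NOT c) OR NOT (NOT b AND d) OR NOT d OR NOT c   [double negation]
≡ NOT a OR (b AND c) OR NOT (NOT b AND d) OR NOT d OR NOT c   [double negation]
≡ NOT a OR (b AND c) OR NOT NOT b OR NOT d OR NOT d OR NOT c   [De Morgan]
≡ NOT a OR (b AND c) OR b OR NOT d OR NOT d OR NOT c   [double negation]
≡ NOT a OR b OR NOT d OR NOT c   [simplify]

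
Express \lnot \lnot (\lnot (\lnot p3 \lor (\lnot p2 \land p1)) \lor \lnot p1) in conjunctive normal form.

\lnot \lnot (\lnot (\lnot p3 \lor (\lnot p2 \land p1)) \lor \lnot p1)
⇔ \lnot (\lnot p3 \lor (\lnot p2 \land p1)) \lor \lnot p1   [double negation]
⇔ (\lnot \lnot p3 \land \lnot (\lnot p2 \land p1)) \lor \lnot p1   [De Morgan]
⇔ (p3 \land \lnot (\lnot p2 \land p1)) \lor \lnot p1   [double negation]
⇔ (p3 \land (\lnot \lnot p2 \lor \lnot p1)) \lor \lnot p1   [De Morgan]
⇔ (p3 \land (p2 \lor \lnot p1)) \lor \lnot p1   [double negation]
⇔ (p3 \lor \lnot p1) \land (p2 \lor \lnot p1 \lor \lnot p1)   [distribute \lor over \land]
⇔ (p3 \lor \lnot p1) \land (p2 \lor \lnot p1)   [simplify]

(p3 \lor \lnot p1) \land (p2 \lor \lnot p1)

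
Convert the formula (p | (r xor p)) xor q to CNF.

(p | r | q) & (~p | ~q) & (~r | p | ~q)

(p | (r xor p)) xor q
⇔ (p | (r xor p) | q) & ~((p | (r xor p)) & q)   (expand xor)
⇔ (p | ((r | p) & ~(r & p)) | q) & ~((p | (r xor p)) & q)   (expand xor)
⇔ (p | ((r | p) & ~(r & p)) | q) & ~((p | ((r | p) & ~(r & p))) & q)   (expand xor)
⇔ (p | ((r | p) & (~r | ~p)) | q) & ~((p | ((r | p) & ~(r & p))) & q)   (De Morgan)
⇔ (p | ((r | p) & (~r | ~p)) | q) & (~(p | ((r | p) & ~(r & p))) | ~q)   (De Morgan)
⇔ (p | ((r | p) & (~r | ~p)) | q) & ((~p & ~((r | p) & ~(r & p))) | ~q)   (De Morgan)
⇔ (p | ((r | p) & (~r | ~p)) | q) & ((~p & (~(r | p) | ~~(r & p))) | ~q)   (De Morgan)
⇔ (p | ((r | p) & (~r | ~p)) | q) & ((~p & ((~r & ~p) | ~~(r & p))) | ~q)   (De Morgan)
⇔ (p | ((r | p) & (~r | ~p)) | q) & ((~p & ((~r & ~p) | (r & p))) | ~q)   (double negation)
⇔ (p | r | p | q) & (p | ~r | ~p | q) & (~p | ~q) & (~r | r | ~q) & (~r | p | ~q) & (~p | r | ~q) & (~p | p | ~q)   (distribute | over &)
⇔ (p | r | q) & (~p | ~q) & (~r | p | ~q)   (simplify)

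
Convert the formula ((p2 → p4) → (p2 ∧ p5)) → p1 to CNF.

(¬p2 ∨ p4 ∨ p1) ∧ (¬p2 ∨ ¬p5 ∨ p1)

((p2 → p4) → (p2 ∧ p5)) → p1
= ¬((p2 → p4) → (p2 ∧ p5)) ∨ p1
= ¬(¬(p2 → p4) ∨ (p2 ∧ p5)) ∨ p1
= ¬(¬(¬p2 ∨ p4) ∨ (p2 ∧ p5)) ∨ p1
= (¬¬(¬p2 ∨ p4) ∧ ¬(p2 ∧ p5)) ∨ p1
= ((¬p2 ∨ p4) ∧ ¬(p2 ∧ p5)) ∨ p1
= ((¬p2 ∨ p4) ∧ (¬p2 ∨ ¬p5)) ∨ p1
= (¬p2 ∨ p4 ∨ p1) ∧ (¬p2 ∨ ¬p5 ∨ p1)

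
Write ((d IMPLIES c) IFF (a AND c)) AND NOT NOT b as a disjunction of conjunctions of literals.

(d AND NOT c AND b) OR (a AND c AND b)

((d IMPLIES c) IFF (a AND c)) AND NOT NOT b
≡ ((d IMPLIES c) IMPLIES (a AND c)) AND ((a AND c) IMPLIES (d IMPLIES c)) AND NOT NOT b   [eliminate IFF]
≡ (NOT (d IMPLIES c) OR (a AND c)) AND ((a AND c) IMPLIES (d IMPLIES c)) AND NOT NOT b   [eliminate IMPLIES]
≡ (NOT (NOT d OR c) OR (a AND c)) AND ((a AND c) IMPLIES (d IMPLIES c)) AND NOT NOT b   [eliminate IMPLIES]
≡ (NOT (NOT d OR c) OR (a AND c)) AND (NOT (a AND c) OR (d IMPLIES c)) AND NOT NOT b   [eliminate IMPLIES]
≡ (NOT (NOT d OR c) OR (a AND c)) AND (NOT (a AND c) OR NOT d OR c) AND NOT NOT b   [eliminate IMPLIES]
≡ ((NOT NOT d AND NOT c) OR (a AND c)) AND (NOT (a AND c) OR NOT d OR c) AND NOT NOT b   [De Morgan]
≡ ((d AND NOT c) OR (a AND c)) AND (NOT (a AND c) OR NOT d OR c) AND NOT NOT b   [double negation]
≡ ((d AND NOT c) OR (a AND c)) AND (NOT a OR NOT c OR NOT d OR c) AND NOT NOT b   [De Morgan]
≡ ((d AND NOT c) OR (a AND c)) AND (NOT a OR NOT c OR NOT d OR c) AND b   [double negation]
≡ (d AND NOT c AND NOT a AND b) OR (d AND NOT c AND NOT c AND b) OR (d AND NOT c AND NOT d AND b) OR (d AND NOT c AND c AND b) OR (a AND c AND NOT a AND b) OR (a AND c AND NOT c AND b) OR (a AND c AND NOT d AND b) OR (a AND c AND c AND b)   [distribute AND over OR]
≡ (d AND NOT c AND b) OR (a AND c AND b)   [simplify]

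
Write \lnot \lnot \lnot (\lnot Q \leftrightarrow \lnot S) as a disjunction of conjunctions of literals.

(\lnot Q \land S) \lor (\lnot S \land Q)

\lnot \lnot \lnot (\lnot Q \leftrightarrow \lnot S)
⇔ \lnot \lnot \lnot ((\lnot Q \to \lnot S) \land (\lnot S \to \lnot Q))   [eliminate \leftrightarrow]
⇔ \lnot \lnot \lnot ((\lnot \lnot Q \lor \lnot S) \land (\lnot S \to \lnot Q))   [eliminate \to]
⇔ \lnot \lnot \lnot ((\lnot \lnot Q \lor \lnot S) \land (\lnot \lnot S \lor \lnot Q))   [eliminate \to]
⇔ \lnot ((\lnot \lnot Q \lor \lnot S) \land (\lnot \lnot S \lor \lnot Q))   [double negation]
⇔ \lnot (\lnot \lnot Q \lor \lnot S) \lor \lnot (\lnot \lnot S \lor \lnot Q)   [De Morgan]
⇔ (\lnot \lnot \lnot Q \land \lnot \lnot S) \lor \lnot (\lnot \lnot S \lor \lnot Q)   [De Morgan]
⇔ (\lnot Q \land \lnot \lnot S) \lor \lnot (\lnot \lnot S \lor \lnot Q)   [double negation]
⇔ (\lnot Q \land S) \lor \lnot (\lnot \lnot S \lor \lnot Q)   [double negation]
⇔ (\lnot Q \land S) \lor (\lnot \lnot \lnot S \land \lnot \lnot Q)   [De Morgan]
⇔ (\lnot Q \land S) \lor (\lnot S \land \lnot \lnot Q)   [double negation]
⇔ (\lnot Q \land S) \lor (\lnot S \land Q)   [double negation]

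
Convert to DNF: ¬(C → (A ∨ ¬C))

¬(C → (A ∨ ¬C))
≡ ¬(¬C ∨ A ∨ ¬C)   [eliminate →]
≡ ¬¬C ∧ ¬A ∧ ¬¬C   [De Morgan]
≡ C ∧ ¬A ∧ ¬¬C   [double negation]
≡ C ∧ ¬A ∧ C   [double negation]
≡ C ∧ ¬A   [simplify]

C ∧ ¬A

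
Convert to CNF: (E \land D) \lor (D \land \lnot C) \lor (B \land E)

(E \land D) \lor (D \land \lnot C) \lor (B \land E)
≡ (E \lor D \lor B) \land (E \lor D \lor E) \land (E \lor \lnot C \lor B) \land (E \lor \lnot C \lor E) \land (D \lor D \lor B) \land (D \lor D \lor E) \land (D \lor \lnot C \lor B) \land (D \lor \lnot C \lor E)   [distribute \lor over \land]
≡ (E \lor D) \land (E \lor \lnot C) \land (D \lor B)   [simplify]

(E \lor D) \land (E \lor \lnot C) \land (D \lor B)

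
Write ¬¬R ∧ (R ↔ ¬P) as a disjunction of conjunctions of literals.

R ∧ ¬P

¬¬R ∧ (R ↔ ¬P)
⇔ ¬¬R ∧ (R → ¬P) ∧ (¬P → R)   [eliminate ↔]
⇔ ¬¬R ∧ (¬R ∨ ¬P) ∧ (¬P → R)   [eliminate →]
⇔ ¬¬R ∧ (¬R ∨ ¬P) ∧ (¬¬P ∨ R)   [eliminate →]
⇔ R ∧ (¬R ∨ ¬P) ∧ (¬¬P ∨ R)   [double negation]
⇔ R ∧ (¬R ∨ ¬P) ∧ (P ∨ R)   [double negation]
⇔ (R ∧ ¬R ∧ P) ∨ (R ∧ ¬R ∧ R) ∨ (R ∧ ¬P ∧ P) ∨ (R ∧ ¬P ∧ R)   [distribute ∧ over ∨]
⇔ R ∧ ¬P   [simplify]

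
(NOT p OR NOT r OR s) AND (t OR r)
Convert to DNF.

(NOT p OR NOT r OR s) AND (t OR r)
= (NOT p AND t) OR (NOT p AND r) OR (NOT r AND t) OR (NOT r AND r) OR (s AND t) OR (s AND r)   [distribute AND over OR]
= (NOT p AND t) OR (NOT p AND r) OR (NOT r AND t) OR (s AND t) OR (s AND r)   [simplify]

(NOT p AND t) OR (NOT p AND r) OR (NOT r AND t) OR (s AND t) OR (s AND r)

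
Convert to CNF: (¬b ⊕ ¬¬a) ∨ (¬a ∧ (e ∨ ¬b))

(¬b ⊕ ¬¬a) ∨ (¬a ∧ (e ∨ ¬b))
≡ ((¬b ∨ ¬¬a) ∧ ¬(¬b ∧ ¬¬a)) ∨ (¬a ∧ (e ∨ ¬b))   [expand ⊕]
≡ ((¬b ∨ a) ∧ ¬(¬b ∧ ¬¬a)) ∨ (¬a ∧ (e ∨ ¬b))   [double negation]
≡ ((¬b ∨ a) ∧ (¬¬b ∨ ¬¬¬a)) ∨ (¬a ∧ (e ∨ ¬b))   [De Morgan]
≡ ((¬b ∨ a) ∧ (b ∨ ¬¬¬a)) ∨ (¬a ∧ (e ∨ ¬b))   [double negation]
≡ ((¬b ∨ a) ∧ (b ∨ ¬a)) ∨ (¬a ∧ (e ∨ ¬b))   [double negation]
≡ (¬b ∨ a ∨ ¬a) ∧ (¬b ∨ a ∨ e ∨ ¬b) ∧ (b ∨ ¬a ∨ ¬a) ∧ (b ∨ ¬a ∨ e ∨ ¬b)   [distribute ∨ over ∧]
≡ (¬b ∨ a ∨ e) ∧ (b ∨ ¬a)   [simplify]

(¬b ∨ a ∨ e) ∧ (b ∨ ¬a)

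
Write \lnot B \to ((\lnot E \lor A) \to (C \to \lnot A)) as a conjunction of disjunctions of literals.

B \lor \lnot A \lor \lnot C

\lnot B \to ((\lnot E \lor A) \to (C \to \lnot A))
= \lnot \lnot B \lor ((\lnot E \lor A) \to (C \to \lnot A))   (eliminate \to)
= \lnot \lnot B \lor \lnot (\lnot E \lor A) \lor (C \to \lnot A)   (eliminate \to)
= \lnot \lnot B \lor \lnot (\lnot E \lor A) \lor \lnot C \lor \lnot A   (eliminate \to)
= B \lor \lnot (\lnot E \lor A) \lor \lnot C \lor \lnot A   (double negation)
= B \lor (\lnot \lnot E \land \lnot A) \lor \lnot C \lor \lnot A   (De Morgan)
= B \lor (E \land \lnot A) \lor \lnot C \lor \lnot A   (double negation)
= (B \lor E \lor \lnot C \lor \lnot A) \land (B \lor \lnot A \lor \lnot C \lor \lnot A)   (distribute \lor over \land)
= B \lor \lnot A \lor \lnot C   (simplify)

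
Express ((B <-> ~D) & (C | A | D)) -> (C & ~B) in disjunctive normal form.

(B & D) | (~D & ~B) | (~C & ~A & ~D) | (C & ~B)

((B <-> ~D) & (C | A | D)) -> (C & ~B)
⇔ ~((B <-> ~D) & (C | A | D)) | (C & ~B)
⇔ ~((B -> ~D) & (~D -> B) & (C | A | D)) | (C & ~B)
⇔ ~((~B | ~D) & (~D -> B) & (C | A | D)) | (C & ~B)
⇔ ~((~B | ~D) & (~~D | B) & (C | A | D)) | (C & ~B)
⇔ ~(~B | ~D) | ~(~~D | B) | ~(C | A | D) | (C & ~B)
⇔ (~~B & ~~D) | ~(~~D | B) | ~(C | A | D) | (C & ~B)
⇔ (B & ~~D) | ~(~~D | B) | ~(C | A | D) | (C & ~B)
⇔ (B & D) | ~(~~D | B) | ~(C | A | D) | (C & ~B)
⇔ (B & D) | (~~~D & ~B) | ~(C | A | D) | (C & ~B)
⇔ (B & D) | (~D & ~B) | ~(C | A | D) | (C & ~B)
⇔ (B & D) | (~D & ~B) | (~C & ~A & ~D) | (C & ~B)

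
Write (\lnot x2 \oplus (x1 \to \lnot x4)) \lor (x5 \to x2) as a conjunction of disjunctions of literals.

(x2 \lor x1 \lor \lnot x5) \land (x2 \lor x4 \lor \lnot x5)

(\lnot x2 \oplus (x1 \to \lnot x4)) \lor (x5 \to x2)
⇔ ((\lnot x2 \lor (x1 \to \lnot x4)) \land \lnot (\lnot x2 \land (x1 \to \lnot x4))) \lor (x5 \to x2)   [expand \oplus]
⇔ ((\lnot x2 \lor \lnot x1 \lor \lnot x4) \land \lnot (\lnot x2 \land (x1 \to \lnot x4))) \lor (x5 \to x2)   [eliminate \to]
⇔ ((\lnot x2 \lor \lnot x1 \lor \lnot x4) \land \lnot (\lnot x2 \land (\lnot x1 \lor \lnot x4))) \lor (x5 \to x2)   [eliminate \to]
⇔ ((\lnot x2 \lor \lnot x1 \lor \lnot x4) \land \lnot (\lnot x2 \land (\lnot x1 \lor \lnot x4))) \lor \lnot x5 \lor x2   [eliminate \to]
⇔ ((\lnot x2 \lor \lnot x1 \lor \lnot x4) \land (\lnot \lnot x2 \lor \lnot (\lnot x1 \lor \lnot x4))) \lor \lnot x5 \lor x2   [De Morgan]
⇔ ((\lnot x2 \lor \lnot x1 \lor \lnot x4) \land (x2 \lor \lnot (\lnot x1 \lor \lnot x4))) \lor \lnot x5 \lor x2   [double negation]
⇔ ((\lnot x2 \lor \lnot x1 \lor \lnot x4) \land (x2 \lor (\lnot \lnot x1 \land \lnot \lnot x4))) \lor \lnot x5 \lor x2   [De Morgan]
⇔ ((\lnot x2 \lor \lnot x1 \lor \lnot x4) \land (x2 \lor (x1 \land \lnot \lnot x4))) \lor \lnot x5 \lor x2   [double negation]
⇔ ((\lnot x2 \lor \lnot x1 \lor \lnot x4) \land (x2 \lor (x1 \land x4))) \lor \lnot x5 \lor x2   [double negation]
⇔ (\lnot x2 \lor \lnot x1 \lor \lnot x4 \lor \lnot x5 \lor x2) \land (x2 \lor x1 \lor \lnot x5 \lor x2) \land (x2 \lor x4 \lor \lnot x5 \lor x2)   [distribute \lor over \land]
⇔ (x2 \lor x1 \lor \lnot x5) \land (x2 \lor x4 \lor \lnot x5)   [simplify]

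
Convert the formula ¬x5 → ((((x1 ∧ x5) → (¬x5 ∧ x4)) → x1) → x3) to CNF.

x5 ∨ ¬x1 ∨ x3

¬x5 → ((((x1 ∧ x5) → (¬x5 ∧ x4)) → x1) → x3)
≡ ¬¬x5 ∨ ((((x1 ∧ x5) → (¬x5 ∧ x4)) → x1) → x3)   — eliminate →
≡ ¬¬x5 ∨ ¬(((x1 ∧ x5) → (¬x5 ∧ x4)) → x1) ∨ x3   — eliminate →
≡ ¬¬x5 ∨ ¬(¬((x1 ∧ x5) → (¬x5 ∧ x4)) ∨ x1) ∨ x3   — eliminate →
≡ ¬¬x5 ∨ ¬(¬(¬(x1 ∧ x5) ∨ (¬x5 ∧ x4)) ∨ x1) ∨ x3   — eliminate →
≡ x5 ∨ ¬(¬(¬(x1 ∧ x5) ∨ (¬x5 ∧ x4)) ∨ x1) ∨ x3   — double negation
≡ x5 ∨ (¬¬(¬(x1 ∧ x5) ∨ (¬x5 ∧ x4)) ∧ ¬x1) ∨ x3   — De Morgan
≡ x5 ∨ ((¬(x1 ∧ x5) ∨ (¬x5 ∧ x4)) ∧ ¬x1) ∨ x3   — double negation
≡ x5 ∨ ((¬x1 ∨ ¬x5 ∨ (¬x5 ∧ x4)) ∧ ¬x1) ∨ x3   — De Morgan
≡ (x5 ∨ ¬x1 ∨ ¬x5 ∨ ¬x5 ∨ x3) ∧ (x5 ∨ ¬x1 ∨ ¬x5 ∨ x4 ∨ x3) ∧ (x5 ∨ ¬x1 ∨ x3)   — distribute ∨ over ∧
≡ x5 ∨ ¬x1 ∨ x3   — simplify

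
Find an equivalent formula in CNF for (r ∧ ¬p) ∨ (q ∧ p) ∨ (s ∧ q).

(r ∧ ¬p) ∨ (q ∧ p) ∨ (s ∧ q)
= (r ∨ q ∨ s) ∧ (r ∨ q ∨ q) ∧ (r ∨ p ∨ s) ∧ (r ∨ p ∨ q) ∧ (¬p ∨ q ∨ s) ∧ (¬p ∨ q ∨ q) ∧ (¬p ∨ p ∨ s) ∧ (¬p ∨ p ∨ q)   (distribute ∨ over ∧)
= (r ∨ q) ∧ (r ∨ p ∨ s) ∧ (¬p ∨ q)   (simplify)

(r ∨ q) ∧ (r ∨ p ∨ s) ∧ (¬p ∨ q)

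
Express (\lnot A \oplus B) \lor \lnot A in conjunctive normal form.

\lnot A \lor B

(\lnot A \oplus B) \lor \lnot A
= ((\lnot A \lor B) \land \lnot (\lnot A \land B)) \lor \lnot A   [expand \oplus]
= ((\lnot A \lor B) \land (\lnot \lnot A \lor \lnot B)) \lor \lnot A   [De Morgan]
= ((\lnot A \lor B) \land (A \lor \lnot B)) \lor \lnot A   [double negation]
= (\lnot A \lor B \lor \lnot A) \land (A \lor \lnot B \lor \lnot A)   [distribute \lor over \land]
= \lnot A \lor B   [simplify]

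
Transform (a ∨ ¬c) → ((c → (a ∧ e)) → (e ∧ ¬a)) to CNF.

(¬a ∨ c) ∧ (¬a ∨ ¬e) ∧ (c ∨ e)

(a ∨ ¬c) → ((c → (a ∧ e)) → (e ∧ ¬a))
≡ ¬(a ∨ ¬c) ∨ ((c → (a ∧ e)) → (e ∧ ¬a))   (eliminate →)
≡ ¬(a ∨ ¬c) ∨ ¬(c → (a ∧ e)) ∨ (e ∧ ¬a)   (eliminate →)
≡ ¬(a ∨ ¬c) ∨ ¬(¬c ∨ (a ∧ e)) ∨ (e ∧ ¬a)   (eliminate →)
≡ (¬a ∧ ¬¬c) ∨ ¬(¬c ∨ (a ∧ e)) ∨ (e ∧ ¬a)   (De Morgan)
≡ (¬a ∧ c) ∨ ¬(¬c ∨ (a ∧ e)) ∨ (e ∧ ¬a)   (double negation)
≡ (¬a ∧ c) ∨ (¬¬c ∧ ¬(a ∧ e)) ∨ (e ∧ ¬a)   (De Morgan)
≡ (¬a ∧ c) ∨ (c ∧ ¬(a ∧ e)) ∨ (e ∧ ¬a)   (double negation)
≡ (¬a ∧ c) ∨ (c ∧ (¬a ∨ ¬e)) ∨ (e ∧ ¬a)   (De Morgan)
≡ (¬a ∨ c ∨ e) ∧ (¬a ∨ c ∨ ¬a) ∧ (¬a ∨ ¬a ∨ ¬e ∨ e) ∧ (¬a ∨ ¬a ∨ ¬e ∨ ¬a) ∧ (c ∨ c ∨ e) ∧ (c ∨ c ∨ ¬a) ∧ (c ∨ ¬a ∨ ¬e ∨ e) ∧ (c ∨ ¬a ∨ ¬e ∨ ¬a)   (distribute ∨ over ∧)
≡ (¬a ∨ c) ∧ (¬a ∨ ¬e) ∧ (c ∨ e)   (simplify)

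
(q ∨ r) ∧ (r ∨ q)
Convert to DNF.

(q ∨ r) ∧ (r ∨ q)
≡ (q ∧ r) ∨ (q ∧ q) ∨ (r ∧ r) ∨ (r ∧ q)
≡ q ∨ r

q ∨ r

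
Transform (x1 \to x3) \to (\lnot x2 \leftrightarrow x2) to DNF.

x1 \land \lnot x3

(x1 \to x3) \to (\lnot x2 \leftrightarrow x2)
≡ \lnot (x1 \to x3) \lor (\lnot x2 \leftrightarrow x2)   [eliminate \to]
≡ \lnot (\lnot x1 \lor x3) \lor (\lnot x2 \leftrightarrow x2)   [eliminate \to]
≡ \lnot (\lnot x1 \lor x3) \lor (\lnot x2 \to x2) \land (x2 \to \lnot x2)   [eliminate \leftrightarrow]
≡ \lnot (\lnot x1 \lor x3) \lor (\lnot \lnot x2 \lor x2) \land (x2 \to \lnot x2)   [eliminate \to]
≡ \lnot (\lnot x1 \lor x3) \lor (\lnot \lnot x2 \lor x2) \land (\lnot x2 \lor \lnot x2)   [eliminate \to]
≡ \lnot \lnot x1 \land \lnot x3 \lor (\lnot \lnot x2 \lor x2) \land (\lnot x2 \lor \lnot x2)   [De Morgan]
≡ x1 \land \lnot x3 \lor (\lnot \lnot x2 \lor x2) \land (\lnot x2 \lor \lnot x2)   [double negation]
≡ x1 \land \lnot x3 \lor (x2 \lor x2) \land (\lnot x2 \lor \lnot x2)   [double negation]
≡ x1 \land \lnot x3 \lor x2 \land \lnot x2 \lor x2 \land \lnot x2 \lor x2 \land \lnot x2 \lor x2 \land \lnot x2   [distribute \land over \lor]
≡ x1 \land \lnot x3   [simplify]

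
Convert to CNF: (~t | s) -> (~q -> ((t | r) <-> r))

(~t | s) -> (~q -> ((t | r) <-> r))
≡ ~(~t | s) | (~q -> ((t | r) <-> r))   — eliminate ->
≡ ~(~t | s) | ~~q | ((t | r) <-> r)   — eliminate ->
≡ ~(~t | s) | ~~q | (((t | r) -> r) & (r -> (t | r)))   — eliminate <->
≡ ~(~t | s) | ~~q | ((~(t | r) | r) & (r -> (t | r)))   — eliminate ->
≡ ~(~t | s) | ~~q | ((~(t | r) | r) & (~r | t | r))   — eliminate ->
≡ (~~t & ~s) | ~~q | ((~(t | r) | r) & (~r | t | r))   — De Morgan
≡ (t & ~s) | ~~q | ((~(t | r) | r) & (~r | t | r))   — double negation
≡ (t & ~s) | q | ((~(t | r) | r) & (~r | t | r))   — double negation
≡ (t & ~s) | q | (((~t & ~r) | r) & (~r | t | r))   — De Morgan
≡ (t | q | ~t | r) & (t | q | ~r | r) & (t | q | ~r | t | r) & (~s | q | ~t | r) & (~s | q | ~r | r) & (~s | q | ~r | t | r)   — distribute | over &
≡ ~s | q | ~t | r   — simplify

~s | q | ~t | r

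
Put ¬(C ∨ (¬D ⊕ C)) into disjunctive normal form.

¬(C ∨ (¬D ⊕ C))
= ¬(C ∨ (¬D ∧ ¬C) ∨ (¬¬D ∧ C))   — expand ⊕
= ¬C ∧ ¬(¬D ∧ ¬C) ∧ ¬(¬¬D ∧ C)   — De Morgan
= ¬C ∧ (¬¬D ∨ ¬¬C) ∧ ¬(¬¬D ∧ C)   — De Morgan
= ¬C ∧ (D ∨ ¬¬C) ∧ ¬(¬¬D ∧ C)   — double negation
= ¬C ∧ (D ∨ C) ∧ ¬(¬¬D ∧ C)   — double negation
= ¬C ∧ (D ∨ C) ∧ (¬¬¬D ∨ ¬C)   — De Morgan
= ¬C ∧ (D ∨ C) ∧ (¬D ∨ ¬C)   — double negation
= (¬C ∧ D ∧ ¬D) ∨ (¬C ∧ D ∧ ¬C) ∨ (¬C ∧ C ∧ ¬D) ∨ (¬C ∧ C ∧ ¬C)   — distribute ∧ over ∨
= ¬C ∧ D   — simplify

¬C ∧ D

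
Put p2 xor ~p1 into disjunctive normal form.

p2 xor ~p1
≡ (p2 & ~~p1) | (~p2 & ~p1)   [expand xor]
≡ (p2 & p1) | (~p2 & ~p1)   [double negation]

(p2 & p1) | (~p2 & ~p1)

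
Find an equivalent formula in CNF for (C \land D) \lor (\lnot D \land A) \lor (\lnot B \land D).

(C \lor \lnot D \lor \lnot B) \land (C \lor A \lor \lnot B) \land (D \lor A)

(C \land D) \lor (\lnot D \land A) \lor (\lnot B \land D)
⇔ (C \lor \lnot D \lor \lnot B) \land (C \lor \lnot D \lor D) \land (C \lor A \lor \lnot B) \land (C \lor A \lor D) \land (D \lor \lnot D \lor \lnot B) \land (D \lor \lnot D \lor D) \land (D \lor A \lor \lnot B) \land (D \lor A \lor D)
⇔ (C \lor \lnot D \lor \lnot B) \land (C \lor A \lor \lnot B) \land (D \lor A)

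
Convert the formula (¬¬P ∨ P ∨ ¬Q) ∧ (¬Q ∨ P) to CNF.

(¬¬P ∨ P ∨ ¬Q) ∧ (¬Q ∨ P)
⇔ (P ∨ P ∨ ¬Q) ∧ (¬Q ∨ P)   [double negation]
⇔ P ∨ ¬Q   [simplify]

P ∨ ¬Q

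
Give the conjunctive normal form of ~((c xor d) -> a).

(c | d) & (~c | ~d) & ~a

~((c xor d) -> a)
≡ ~(~(c xor d) | a)   — eliminate ->
≡ ~(~((c | d) & ~(c & d)) | a)   — expand xor
≡ ~~((c | d) & ~(c & d)) & ~a   — De Morgan
≡ (c | d) & ~(c & d) & ~a   — double negation
≡ (c | d) & (~c | ~d) & ~a   — De Morgan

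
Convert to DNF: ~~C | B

C | B

~~C | B
≡ C | B   (double negation)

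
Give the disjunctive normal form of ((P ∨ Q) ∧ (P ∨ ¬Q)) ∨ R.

((P ∨ Q) ∧ (P ∨ ¬Q)) ∨ R
= (P ∧ P) ∨ (P ∧ ¬Q) ∨ (Q ∧ P) ∨ (Q ∧ ¬Q) ∨ R
= P ∨ R

P ∨ R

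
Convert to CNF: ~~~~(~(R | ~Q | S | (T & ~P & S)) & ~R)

~~~~(~(R | ~Q | S | (T & ~P & S)) & ~R)
≡ ~~(~(R | ~Q | S | (T & ~P & S)) & ~R)   [double negation]
≡ ~(R | ~Q | S | (T & ~P & S)) & ~R   [double negation]
≡ ~R & ~~Q & ~S & ~(T & ~P & S) & ~R   [De Morgan]
≡ ~R & Q & ~S & ~(T & ~P & S) & ~R   [double negation]
≡ ~R & Q & ~S & (~T | ~~P | ~S) & ~R   [De Morgan]
≡ ~R & Q & ~S & (~T | P | ~S) & ~R   [double negation]
≡ ~R & Q & ~S   [simplify]

~R & Q & ~S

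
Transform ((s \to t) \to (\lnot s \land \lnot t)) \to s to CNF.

s \lor t

((s \to t) \to (\lnot s \land \lnot t)) \to s
⇔ \lnot ((s \to t) \to (\lnot s \land \lnot t)) \lor s   [eliminate \to]
⇔ \lnot (\lnot (s \to t) \lor (\lnot s \land \lnot t)) \lor s   [eliminate \to]
⇔ \lnot (\lnot (\lnot s \lor t) \lor (\lnot s \land \lnot t)) \lor s   [eliminate \to]
⇔ (\lnot \lnot (\lnot s \lor t) \land \lnot (\lnot s \land \lnot t)) \lor s   [De Morgan]
⇔ ((\lnot s \lor t) \land \lnot (\lnot s \land \lnot t)) \lor s   [double negation]
⇔ ((\lnot s \lor t) \land (\lnot \lnot s \lor \lnot \lnot t)) \lor s   [De Morgan]
⇔ ((\lnot s \lor t) \land (s \lor \lnot \lnot t)) \lor s   [double negation]
⇔ ((\lnot s \lor t) \land (s \lor t)) \lor s   [double negation]
⇔ (\lnot s \lor t \lor s) \land (s \lor t \lor s)   [distribute \lor over \land]
⇔ s \lor t   [simplify]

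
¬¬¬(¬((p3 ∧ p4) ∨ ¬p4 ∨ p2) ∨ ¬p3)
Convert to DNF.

¬¬¬(¬((p3 ∧ p4) ∨ ¬p4 ∨ p2) ∨ ¬p3)
⇔ ¬(¬((p3 ∧ p4) ∨ ¬p4 ∨ p2) ∨ ¬p3)   [double negation]
⇔ ¬¬((p3 ∧ p4) ∨ ¬p4 ∨ p2) ∧ ¬¬p3   [De Morgan]
⇔ ((p3 ∧ p4) ∨ ¬p4 ∨ p2) ∧ ¬¬p3   [double negation]
⇔ ((p3 ∧ p4) ∨ ¬p4 ∨ p2) ∧ p3   [double negation]
⇔ (p3 ∧ p4 ∧ p3) ∨ (¬p4 ∧ p3) ∨ (p2 ∧ p3)   [distribute ∧ over ∨]
⇔ (p3 ∧ p4) ∨ (¬p4 ∧ p3) ∨ (p2 ∧ p3)   [simplify]

(p3 ∧ p4) ∨ (¬p4 ∧ p3) ∨ (p2 ∧ p3)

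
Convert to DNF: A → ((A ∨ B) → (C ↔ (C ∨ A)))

¬A ∨ C

A → ((A ∨ B) → (C ↔ (C ∨ A)))
⇔ ¬A ∨ ((A ∨ B) → (C ↔ (C ∨ A)))   [eliminate →]
⇔ ¬A ∨ ¬(A ∨ B) ∨ (C ↔ (C ∨ A))   [eliminate →]
⇔ ¬A ∨ ¬(A ∨ B) ∨ ((C → (C ∨ A)) ∧ ((C ∨ A) → C))   [eliminate ↔]
⇔ ¬A ∨ ¬(A ∨ B) ∨ ((¬C ∨ C ∨ A) ∧ ((C ∨ A) → C))   [eliminate →]
⇔ ¬A ∨ ¬(A ∨ B) ∨ ((¬C ∨ C ∨ A) ∧ (¬(C ∨ A) ∨ C))   [eliminate →]
⇔ ¬A ∨ (¬A ∧ ¬B) ∨ ((¬C ∨ C ∨ A) ∧ (¬(C ∨ A) ∨ C))   [De Morgan]
⇔ ¬A ∨ (¬A ∧ ¬B) ∨ ((¬C ∨ C ∨ A) ∧ ((¬C ∧ ¬A) ∨ C))   [De Morgan]
⇔ ¬A ∨ (¬A ∧ ¬B) ∨ (¬C ∧ ¬C ∧ ¬A) ∨ (¬C ∧ C) ∨ (C ∧ ¬C ∧ ¬A) ∨ (C ∧ C) ∨ (A ∧ ¬C ∧ ¬A) ∨ (A ∧ C)   [distribute ∧ over ∨]
⇔ ¬A ∨ C   [simplify]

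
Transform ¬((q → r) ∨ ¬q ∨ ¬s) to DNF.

¬((q → r) ∨ ¬q ∨ ¬s)
= ¬(¬q ∨ r ∨ ¬q ∨ ¬s)   [eliminate →]
= ¬¬q ∧ ¬r ∧ ¬¬q ∧ ¬¬s   [De Morgan]
= q ∧ ¬r ∧ ¬¬q ∧ ¬¬s   [double negation]
= q ∧ ¬r ∧ q ∧ ¬¬s   [double negation]
= q ∧ ¬r ∧ q ∧ s   [double negation]
= q ∧ ¬r ∧ s   [simplify]

q ∧ ¬r ∧ s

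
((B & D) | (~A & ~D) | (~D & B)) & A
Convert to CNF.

(B | ~A) & (B | ~D) & A

((B & D) | (~A & ~D) | (~D & B)) & A
≡ (B | ~A | ~D) & (B | ~A | B) & (B | ~D | ~D) & (B | ~D | B) & (D | ~A | ~D) & (D | ~A | B) & (D | ~D | ~D) & (D | ~D | B) & A
≡ (B | ~A) & (B | ~D) & A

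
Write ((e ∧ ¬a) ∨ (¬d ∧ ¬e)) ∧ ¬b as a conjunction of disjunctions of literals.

((e ∧ ¬a) ∨ (¬d ∧ ¬e)) ∧ ¬b
≡ (e ∨ ¬d) ∧ (e ∨ ¬e) ∧ (¬a ∨ ¬d) ∧ (¬a ∨ ¬e) ∧ ¬b   [distribute ∨ over ∧]
≡ (e ∨ ¬d) ∧ (¬a ∨ ¬d) ∧ (¬a ∨ ¬e) ∧ ¬b   [simplify]

(e ∨ ¬d) ∧ (¬a ∨ ¬d) ∧ (¬a ∨ ¬e) ∧ ¬b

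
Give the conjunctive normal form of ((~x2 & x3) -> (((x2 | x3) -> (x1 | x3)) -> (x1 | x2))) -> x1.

((~x2 & x3) -> (((x2 | x3) -> (x1 | x3)) -> (x1 | x2))) -> x1
≡ ~((~x2 & x3) -> (((x2 | x3) -> (x1 | x3)) -> (x1 | x2))) | x1   [eliminate ->]
≡ ~(~(~x2 & x3) | (((x2 | x3) -> (x1 | x3)) -> (x1 | x2))) | x1   [eliminate ->]
≡ ~(~(~x2 & x3) | ~((x2 | x3) -> (x1 | x3)) | x1 | x2) | x1   [eliminate ->]
≡ ~(~(~x2 & x3) | ~(~(x2 | x3) | x1 | x3) | x1 | x2) | x1   [eliminate ->]
≡ (~~(~x2 & x3) & ~~(~(x2 | x3) | x1 | x3) & ~x1 & ~x2) | x1   [De Morgan]
≡ (~x2 & x3 & ~~(~(x2 | x3) | x1 | x3) & ~x1 & ~x2) | x1   [double negation]
≡ (~x2 & x3 & (~(x2 | x3) | x1 | x3) & ~x1 & ~x2) | x1   [double negation]
≡ (~x2 & x3 & ((~x2 & ~x3) | x1 | x3) & ~x1 & ~x2) | x1   [De Morgan]
≡ (~x2 | x1) & (x3 | x1) & (~x2 | x1 | x3 | x1) & (~x3 | x1 | x3 | x1) & (~x1 | x1) & (~x2 | x1)   [distribute | over &]
≡ (~x2 | x1) & (x3 | x1)   [simplify]

(~x2 | x1) & (x3 | x1)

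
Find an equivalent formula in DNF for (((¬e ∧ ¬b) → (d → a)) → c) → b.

(e ∧ ¬c) ∨ (¬d ∧ ¬c) ∨ (a ∧ ¬c) ∨ b

(((¬e ∧ ¬b) → (d → a)) → c) → b
≡ ¬(((¬e ∧ ¬b) → (d → a)) → c) ∨ b   [eliminate →]
≡ ¬(¬((¬e ∧ ¬b) → (d → a)) ∨ c) ∨ b   [eliminate →]
≡ ¬(¬(¬(¬e ∧ ¬b) ∨ (d → a)) ∨ c) ∨ b   [eliminate →]
≡ ¬(¬(¬(¬e ∧ ¬b) ∨ ¬d ∨ a) ∨ c) ∨ b   [eliminate →]
≡ (¬¬(¬(¬e ∧ ¬b) ∨ ¬d ∨ a) ∧ ¬c) ∨ b   [De Morgan]
≡ ((¬(¬e ∧ ¬b) ∨ ¬d ∨ a) ∧ ¬c) ∨ b   [double negation]
≡ ((¬¬e ∨ ¬¬b ∨ ¬d ∨ a) ∧ ¬c) ∨ b   [De Morgan]
≡ ((e ∨ ¬¬b ∨ ¬d ∨ a) ∧ ¬c) ∨ b   [double negation]
≡ ((e ∨ b ∨ ¬d ∨ a) ∧ ¬c) ∨ b   [double negation]
≡ (e ∧ ¬c) ∨ (b ∧ ¬c) ∨ (¬d ∧ ¬c) ∨ (a ∧ ¬c) ∨ b   [distribute ∧ over ∨]
≡ (e ∧ ¬c) ∨ (¬d ∧ ¬c) ∨ (a ∧ ¬c) ∨ b   [simplify]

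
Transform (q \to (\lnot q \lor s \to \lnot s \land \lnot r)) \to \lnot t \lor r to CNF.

(q \lor \lnot t \lor r) \land (s \lor r \lor \lnot t)

(q \to (\lnot q \lor s \to \lnot s \land \lnot r)) \to \lnot t \lor r
≡ \lnot (q \to (\lnot q \lor s \to \lnot s \land \lnot r)) \lor \lnot t \lor r   [eliminate \to]
≡ \lnot (\lnot q \lor (\lnot q \lor s \to \lnot s \land \lnot r)) \lor \lnot t \lor r   [eliminate \to]
≡ \lnot (\lnot q \lor \lnot (\lnot q \lor s) \lor \lnot s \land \lnot r) \lor \lnot t \lor r   [eliminate \to]
≡ \lnot \lnot q \land \lnot \lnot (\lnot q \lor s) \land \lnot (\lnot s \land \lnot r) \lor \lnot t \lor r   [De Morgan]
≡ q \land \lnot \lnot (\lnot q \lor s) \land \lnot (\lnot s \land \lnot r) \lor \lnot t \lor r   [double negation]
≡ q \land (\lnot q \lor s) \land \lnot (\lnot s \land \lnot r) \lor \lnot t \lor r   [double negation]
≡ q \land (\lnot q \lor s) \land (\lnot \lnot s \lor \lnot \lnot r) \lor \lnot t \lor r   [De Morgan]
≡ q \land (\lnot q \lor s) \land (s \lor \lnot \lnot r) \lor \lnot t \lor r   [double negation]
≡ q \land (\lnot q \lor s) \land (s \lor r) \lor \lnot t \lor r   [double negation]
≡ (q \lor \lnot t \lor r) \land (\lnot q \lor s \lor \lnot t \lor r) \land (s \lor r \lor \lnot t \lor r)   [distribute \lor over \land]
≡ (q \lor \lnot t \lor r) \land (s \lor r \lor \lnot t)   [simplify]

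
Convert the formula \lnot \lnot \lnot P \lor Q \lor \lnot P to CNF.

\lnot \lnot \lnot P \lor Q \lor \lnot P
⇔ \lnot P \lor Q \lor \lnot P   (double negation)
⇔ \lnot P \lor Q   (simplify)

\lnot P \lor Q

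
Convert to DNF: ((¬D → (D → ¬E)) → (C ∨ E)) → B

((¬D → (D → ¬E)) → (C ∨ E)) → B
= ¬((¬D → (D → ¬E)) → (C ∨ E)) ∨ B   [eliminate →]
= ¬(¬(¬D → (D → ¬E)) ∨ C ∨ E) ∨ B   [eliminate →]
= ¬(¬(¬¬D ∨ (D → ¬E)) ∨ C ∨ E) ∨ B   [eliminate →]
= ¬(¬(¬¬D ∨ ¬D ∨ ¬E) ∨ C ∨ E) ∨ B   [eliminate →]
= (¬¬(¬¬D ∨ ¬D ∨ ¬E) ∧ ¬C ∧ ¬E) ∨ B   [De Morgan]
= ((¬¬D ∨ ¬D ∨ ¬E) ∧ ¬C ∧ ¬E) ∨ B   [double negation]
= ((D ∨ ¬D ∨ ¬E) ∧ ¬C ∧ ¬E) ∨ B   [double negation]
= (D ∧ ¬C ∧ ¬E) ∨ (¬D ∧ ¬C ∧ ¬E) ∨ (¬E ∧ ¬C ∧ ¬E) ∨ B   [distribute ∧ over ∨]
= (¬E ∧ ¬C) ∨ B   [simplify]

(¬E ∧ ¬C) ∨ B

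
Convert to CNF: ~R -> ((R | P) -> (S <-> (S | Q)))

R | ~P | ~Q | S

~R -> ((R | P) -> (S <-> (S | Q)))
⇔ ~~R | ((R | P) -> (S <-> (S | Q)))   — eliminate ->
⇔ ~~R | ~(R | P) | (S <-> (S | Q))   — eliminate ->
⇔ ~~R | ~(R | P) | ((S -> (S | Q)) & ((S | Q) -> S))   — eliminate <->
⇔ ~~R | ~(R | P) | ((~S | S | Q) & ((S | Q) -> S))   — eliminate ->
⇔ ~~R | ~(R | P) | ((~S | S | Q) & (~(S | Q) | S))   — eliminate ->
⇔ R | ~(R | P) | ((~S | S | Q) & (~(S | Q) | S))   — double negation
⇔ R | (~R & ~P) | ((~S | S | Q) & (~(S | Q) | S))   — De Morgan
⇔ R | (~R & ~P) | ((~S | S | Q) & ((~S & ~Q) | S))   — De Morgan
⇔ (R | ~R | ~S | S | Q) & (R | ~R | ~S | S) & (R | ~R | ~Q | S) & (R | ~P | ~S | S | Q) & (R | ~P | ~S | S) & (R | ~P | ~Q | S)   — distribute | over &
⇔ R | ~P | ~Q | S   — simplify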